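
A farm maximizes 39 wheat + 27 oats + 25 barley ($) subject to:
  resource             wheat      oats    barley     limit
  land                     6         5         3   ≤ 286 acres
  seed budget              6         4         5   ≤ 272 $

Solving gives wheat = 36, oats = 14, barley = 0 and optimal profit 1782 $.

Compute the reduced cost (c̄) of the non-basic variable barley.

Check each constraint at x*: land 286/286 (tight); seed budget 272/272 (tight).
Dual feasibility on the basic columns requires 6·y_land + 6·y_seed budget = 39, 5·y_land + 4·y_seed budget = 27.
→ y_land = 1 and y_seed budget = 5.5.
Reduced cost of barley: c₃ − yᵀa₃ = 25 − (1·3 + 5.5·5) = 25 − 30.5 = -5.5.

-5.5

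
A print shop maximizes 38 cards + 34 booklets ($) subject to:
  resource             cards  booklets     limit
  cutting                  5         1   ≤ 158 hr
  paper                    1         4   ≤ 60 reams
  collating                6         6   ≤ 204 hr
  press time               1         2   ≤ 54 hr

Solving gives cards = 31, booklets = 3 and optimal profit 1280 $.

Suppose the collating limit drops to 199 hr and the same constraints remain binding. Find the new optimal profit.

1252.5

At the optimum: cutting uses 158 of 158 (binding); paper uses 43 of 60 (slack = 17); collating uses 204 of 204 (binding); press time uses 37 of 54 (slack = 17).
Since paper, press time are not tight, their duals are 0.
Dual feasibility on the basic columns requires 5·y_cutting + 6·y_collating = 38, 1·y_cutting + 6·y_collating = 34.
→ y_cutting = 1 and y_collating = 5.5.
Δz = y_collating·Δb = 5.5 × (-5) = -27.5, so new z* = 1280 − 27.5 = 1252.5.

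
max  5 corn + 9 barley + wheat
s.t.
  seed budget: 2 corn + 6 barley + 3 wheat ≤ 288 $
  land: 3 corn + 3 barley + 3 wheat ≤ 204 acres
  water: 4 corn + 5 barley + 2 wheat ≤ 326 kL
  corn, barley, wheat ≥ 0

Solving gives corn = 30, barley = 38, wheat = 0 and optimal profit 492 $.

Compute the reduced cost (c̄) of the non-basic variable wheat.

Check each constraint at x*: seed budget 288/288 (tight); land 204/204 (tight); water 310/326 (slack 16).
Slack constraints have shadow price 0 (complementary slackness).
From A_Bᵀ y = c: 2·y_seed budget + 3·y_land = 5; 6·y_seed budget + 3·y_land = 9.
Solving: y_seed budget = 1, y_land = 1.
Reduced cost of wheat: c₃ − yᵀa₃ = 1 − (1·3 + 1·3) = 1 − 6 = -5.

-5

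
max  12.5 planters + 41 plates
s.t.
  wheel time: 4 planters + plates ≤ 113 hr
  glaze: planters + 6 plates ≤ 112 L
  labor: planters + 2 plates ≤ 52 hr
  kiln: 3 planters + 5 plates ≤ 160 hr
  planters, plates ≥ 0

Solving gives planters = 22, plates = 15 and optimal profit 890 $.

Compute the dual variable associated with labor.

Check each constraint at x*: wheel time 103/113 (slack 10); glaze 112/112 (tight); labor 52/52 (tight); kiln 141/160 (slack 19).
Since wheel time, kiln are not tight, their duals are 0.
From A_Bᵀ y = c: 1·y_glaze + 1·y_labor = 12.5; 6·y_glaze + 2·y_labor = 41.
This yields shadow prices y_glaze = 4, y_labor = 8.5.
Shadow price of labor = 8.5.

8.5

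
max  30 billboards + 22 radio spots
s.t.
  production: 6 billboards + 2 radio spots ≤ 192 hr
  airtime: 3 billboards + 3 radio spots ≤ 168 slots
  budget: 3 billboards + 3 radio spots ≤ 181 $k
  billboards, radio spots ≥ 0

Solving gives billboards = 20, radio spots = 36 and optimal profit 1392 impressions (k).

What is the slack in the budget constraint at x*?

budget used = 3·20 + 3·36 = 168; slack = 181 − 168 = 13.

13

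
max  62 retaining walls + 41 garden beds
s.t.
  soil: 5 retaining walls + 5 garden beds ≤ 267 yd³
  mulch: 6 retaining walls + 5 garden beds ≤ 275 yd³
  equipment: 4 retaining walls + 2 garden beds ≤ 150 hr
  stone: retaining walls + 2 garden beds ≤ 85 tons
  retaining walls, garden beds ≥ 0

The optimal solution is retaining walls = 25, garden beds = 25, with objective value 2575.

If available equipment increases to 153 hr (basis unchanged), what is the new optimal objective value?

Check each constraint at x*: soil 250/267 (slack 17); mulch 275/275 (tight); equipment 150/150 (tight); stone 75/85 (slack 10).
By complementary slackness, y = 0 for the non-binding constraints.
Dual feasibility on the basic columns requires 6·y_mulch + 4·y_equipment = 62, 5·y_mulch + 2·y_equipment = 41.
Solving: y_mulch = 5, y_equipment = 8.
Δz = y_equipment·Δb = 8 × (3) = 24, so new z* = 2575 + 24 = 2599.

2599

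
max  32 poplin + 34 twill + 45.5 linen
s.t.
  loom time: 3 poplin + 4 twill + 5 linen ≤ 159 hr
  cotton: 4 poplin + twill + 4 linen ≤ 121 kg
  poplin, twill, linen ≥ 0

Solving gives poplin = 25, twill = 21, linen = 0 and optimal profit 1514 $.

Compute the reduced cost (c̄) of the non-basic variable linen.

Check each constraint at x*: loom time 159/159 (tight); cotton 121/121 (tight).
From A_Bᵀ y = c: 3·y_loom time + 4·y_cotton = 32; 4·y_loom time + 1·y_cotton = 34.
This yields shadow prices y_loom time = 8, y_cotton = 2.
Reduced cost of linen: c₃ − yᵀa₃ = 45.5 − (8·5 + 2·4) = 45.5 − 48 = -2.5.

-2.5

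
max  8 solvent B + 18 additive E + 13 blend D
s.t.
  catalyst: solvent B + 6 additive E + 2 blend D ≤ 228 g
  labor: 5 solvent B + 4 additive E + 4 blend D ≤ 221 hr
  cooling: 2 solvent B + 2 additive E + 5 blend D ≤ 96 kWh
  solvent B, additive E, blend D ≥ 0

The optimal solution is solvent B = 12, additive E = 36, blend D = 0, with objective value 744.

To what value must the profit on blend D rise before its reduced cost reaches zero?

19

Binding: catalyst and cooling. Non-binding: labor (17 unused).
By complementary slackness, y = 0 for the non-binding constraint.
The binding rows give the dual system: 1·y_catalyst + 2·y_cooling = 8 and 6·y_catalyst + 2·y_cooling = 18.
This yields shadow prices y_catalyst = 2, y_cooling = 3.
blend D enters the basis when its profit ≥ yᵀa₃ = 2·2 + 3·5 = 19.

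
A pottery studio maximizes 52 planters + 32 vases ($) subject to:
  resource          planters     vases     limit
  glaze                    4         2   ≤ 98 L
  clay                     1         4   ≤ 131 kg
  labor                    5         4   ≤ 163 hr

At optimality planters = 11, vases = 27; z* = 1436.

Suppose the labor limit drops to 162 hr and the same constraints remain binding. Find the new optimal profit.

1432

Check each constraint at x*: glaze 98/98 (tight); clay 119/131 (slack 12); labor 163/163 (tight).
Since clay is not tight, its dual is 0.
Dual feasibility on the basic columns requires 4·y_glaze + 5·y_labor = 52, 2·y_glaze + 4·y_labor = 32.
→ y_glaze = 8 and y_labor = 4.
Δz = y_labor·Δb = 4 × (-1) = -4, so new z* = 1436 − 4 = 1432.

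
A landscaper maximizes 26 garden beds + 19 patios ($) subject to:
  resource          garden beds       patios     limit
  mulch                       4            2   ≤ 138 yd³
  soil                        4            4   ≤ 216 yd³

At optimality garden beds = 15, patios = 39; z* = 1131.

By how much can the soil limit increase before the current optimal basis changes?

60

Binding constraints: mulch, soil. The basis is B = [[4,2],[4,4]] with det 8.
Per unit increase in soil, x* moves by d = (-0.25, 0.5).
The basis stays optimal until garden beds reaches 0; allowable increase = 60 yd³.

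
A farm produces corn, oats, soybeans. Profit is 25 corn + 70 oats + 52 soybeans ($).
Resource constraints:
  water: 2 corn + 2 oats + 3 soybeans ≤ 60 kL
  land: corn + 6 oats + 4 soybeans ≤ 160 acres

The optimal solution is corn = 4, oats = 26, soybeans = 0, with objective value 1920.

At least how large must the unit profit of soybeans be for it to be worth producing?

60

At the optimum: water uses 60 of 60 (binding); land uses 160 of 160 (binding).
From A_Bᵀ y = c: 2·y_water + 1·y_land = 25; 2·y_water + 6·y_land = 70.
→ y_water = 8 and y_land = 9.
soybeans enters the basis when its profit ≥ yᵀa₃ = 8·3 + 9·4 = 60.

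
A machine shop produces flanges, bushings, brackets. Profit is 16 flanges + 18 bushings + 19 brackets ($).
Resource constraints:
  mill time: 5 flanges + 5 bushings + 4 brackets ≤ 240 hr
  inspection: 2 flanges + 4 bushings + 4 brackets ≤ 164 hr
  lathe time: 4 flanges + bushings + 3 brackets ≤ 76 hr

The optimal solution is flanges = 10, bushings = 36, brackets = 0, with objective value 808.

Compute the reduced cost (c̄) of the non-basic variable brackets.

At the optimum: mill time uses 230 of 240 (slack = 10); inspection uses 164 of 164 (binding); lathe time uses 76 of 76 (binding).
Slack constraints have shadow price 0 (complementary slackness).
Dual feasibility on the basic columns requires 2·y_inspection + 4·y_lathe time = 16, 4·y_inspection + 1·y_lathe time = 18.
→ y_inspection = 4 and y_lathe time = 2.
Reduced cost of brackets: c₃ − yᵀa₃ = 19 − (4·4 + 2·3) = 19 − 22 = -3.

-3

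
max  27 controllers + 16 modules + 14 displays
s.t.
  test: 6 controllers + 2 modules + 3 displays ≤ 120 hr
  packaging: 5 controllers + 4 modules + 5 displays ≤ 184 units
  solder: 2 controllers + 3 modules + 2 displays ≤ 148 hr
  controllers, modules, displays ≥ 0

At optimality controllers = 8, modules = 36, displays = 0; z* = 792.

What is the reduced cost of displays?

-7

Binding: test and packaging. Non-binding: solder (24 unused).
Since solder is not tight, its dual is 0.
Dual feasibility on the basic columns requires 6·y_test + 5·y_packaging = 27, 2·y_test + 4·y_packaging = 16.
Solving: y_test = 2, y_packaging = 3.
Reduced cost of displays: c₃ − yᵀa₃ = 14 − (2·3 + 3·5) = 14 − 21 = -7.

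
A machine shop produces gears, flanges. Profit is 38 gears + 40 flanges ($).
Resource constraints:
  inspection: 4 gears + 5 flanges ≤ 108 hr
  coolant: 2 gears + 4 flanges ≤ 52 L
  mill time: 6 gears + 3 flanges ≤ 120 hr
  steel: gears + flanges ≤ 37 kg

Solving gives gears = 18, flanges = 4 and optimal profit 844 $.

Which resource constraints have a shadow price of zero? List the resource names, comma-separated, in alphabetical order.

inspection: 92/108 (slack 16)
coolant: 52/52 (binding)
mill time: 120/120 (binding)
steel: 22/37 (slack 15)
By complementary slackness, a constraint with positive slack has shadow price 0 → inspection, steel.

inspection, steel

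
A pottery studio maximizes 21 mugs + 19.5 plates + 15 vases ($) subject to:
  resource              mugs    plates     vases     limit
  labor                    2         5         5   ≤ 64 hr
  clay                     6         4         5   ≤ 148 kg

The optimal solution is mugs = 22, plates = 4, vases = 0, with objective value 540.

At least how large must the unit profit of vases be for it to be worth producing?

22.5

Both labor and clay are binding at x*.
Dual feasibility on the basic columns requires 2·y_labor + 6·y_clay = 21, 5·y_labor + 4·y_clay = 19.5.
This yields shadow prices y_labor = 1.5, y_clay = 3.
vases enters the basis when its profit ≥ yᵀa₃ = 1.5·5 + 3·5 = 22.5.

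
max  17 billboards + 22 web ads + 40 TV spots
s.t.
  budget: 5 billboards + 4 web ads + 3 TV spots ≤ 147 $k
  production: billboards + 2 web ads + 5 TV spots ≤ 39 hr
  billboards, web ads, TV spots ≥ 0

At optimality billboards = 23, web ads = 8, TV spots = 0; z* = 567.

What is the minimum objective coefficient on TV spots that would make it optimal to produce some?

At the optimum: budget uses 147 of 147 (binding); production uses 39 of 39 (binding).
From A_Bᵀ y = c: 5·y_budget + 1·y_production = 17; 4·y_budget + 2·y_production = 22.
→ y_budget = 2 and y_production = 7.
TV spots enters the basis when its profit ≥ yᵀa₃ = 2·3 + 7·5 = 41.

41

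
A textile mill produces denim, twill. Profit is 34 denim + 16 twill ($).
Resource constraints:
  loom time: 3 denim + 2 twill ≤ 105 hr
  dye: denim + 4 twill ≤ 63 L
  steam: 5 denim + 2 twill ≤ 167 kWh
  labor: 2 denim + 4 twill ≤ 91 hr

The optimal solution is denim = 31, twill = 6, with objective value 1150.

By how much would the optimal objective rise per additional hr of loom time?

At the optimum: loom time uses 105 of 105 (binding); dye uses 55 of 63 (slack = 8); steam uses 167 of 167 (binding); labor uses 86 of 91 (slack = 5).
Slack constraints have shadow price 0 (complementary slackness).
The binding rows give the dual system: 3·y_loom time + 5·y_steam = 34 and 2·y_loom time + 2·y_steam = 16.
This yields shadow prices y_loom time = 3, y_steam = 5.
Shadow price of loom time = 3.

3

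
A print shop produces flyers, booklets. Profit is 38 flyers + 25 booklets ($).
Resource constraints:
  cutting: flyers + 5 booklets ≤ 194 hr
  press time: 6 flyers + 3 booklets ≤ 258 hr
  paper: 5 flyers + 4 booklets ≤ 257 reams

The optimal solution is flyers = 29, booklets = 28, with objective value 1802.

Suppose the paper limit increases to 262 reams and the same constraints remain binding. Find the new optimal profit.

1822

At the optimum: cutting uses 169 of 194 (slack = 25); press time uses 258 of 258 (binding); paper uses 257 of 257 (binding).
By complementary slackness, y = 0 for the non-binding constraint.
The binding rows give the dual system: 6·y_press time + 5·y_paper = 38 and 3·y_press time + 4·y_paper = 25.
→ y_press time = 3 and y_paper = 4.
Δz = y_paper·Δb = 4 × (5) = 20, so new z* = 1802 + 20 = 1822.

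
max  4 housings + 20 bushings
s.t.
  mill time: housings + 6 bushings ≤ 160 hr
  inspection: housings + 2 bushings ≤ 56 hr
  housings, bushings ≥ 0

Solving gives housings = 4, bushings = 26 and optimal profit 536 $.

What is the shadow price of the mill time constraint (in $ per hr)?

At the optimum: mill time uses 160 of 160 (binding); inspection uses 56 of 56 (binding).
The binding rows give the dual system: 1·y_mill time + 1·y_inspection = 4 and 6·y_mill time + 2·y_inspection = 20.
Solving: y_mill time = 3, y_inspection = 1.
Shadow price of mill time = 3.

3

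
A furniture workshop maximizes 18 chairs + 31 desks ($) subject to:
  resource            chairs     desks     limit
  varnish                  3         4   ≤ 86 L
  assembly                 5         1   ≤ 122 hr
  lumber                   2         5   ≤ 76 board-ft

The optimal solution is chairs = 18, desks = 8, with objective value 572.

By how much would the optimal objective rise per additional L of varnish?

At the optimum: varnish uses 86 of 86 (binding); assembly uses 98 of 122 (slack = 24); lumber uses 76 of 76 (binding).
Since assembly is not tight, its dual is 0.
From A_Bᵀ y = c: 3·y_varnish + 2·y_lumber = 18; 4·y_varnish + 5·y_lumber = 31.
Solving: y_varnish = 4, y_lumber = 3.
Shadow price of varnish = 4.

4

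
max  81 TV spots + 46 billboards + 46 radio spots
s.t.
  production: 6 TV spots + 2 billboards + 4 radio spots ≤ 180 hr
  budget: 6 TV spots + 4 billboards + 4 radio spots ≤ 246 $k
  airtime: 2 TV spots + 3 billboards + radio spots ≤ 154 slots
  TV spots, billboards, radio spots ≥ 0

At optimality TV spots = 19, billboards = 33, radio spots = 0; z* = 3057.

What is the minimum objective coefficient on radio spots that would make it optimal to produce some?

54

Check each constraint at x*: production 180/180 (tight); budget 246/246 (tight); airtime 137/154 (slack 17).
Since airtime is not tight, its dual is 0.
The binding rows give the dual system: 6·y_production + 6·y_budget = 81 and 2·y_production + 4·y_budget = 46.
→ y_production = 4 and y_budget = 9.5.
radio spots enters the basis when its profit ≥ yᵀa₃ = 4·4 + 9.5·4 = 54.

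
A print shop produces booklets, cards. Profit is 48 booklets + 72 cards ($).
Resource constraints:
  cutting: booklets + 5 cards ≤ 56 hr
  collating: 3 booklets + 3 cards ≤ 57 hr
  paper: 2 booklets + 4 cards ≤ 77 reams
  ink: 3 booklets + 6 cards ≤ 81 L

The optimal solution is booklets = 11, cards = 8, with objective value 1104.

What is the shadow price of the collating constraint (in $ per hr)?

8

Check each constraint at x*: cutting 51/56 (slack 5); collating 57/57 (tight); paper 54/77 (slack 23); ink 81/81 (tight).
By complementary slackness, y = 0 for the non-binding constraints.
Dual feasibility on the basic columns requires 3·y_collating + 3·y_ink = 48, 3·y_collating + 6·y_ink = 72.
This yields shadow prices y_collating = 8, y_ink = 8.
Shadow price of collating = 8.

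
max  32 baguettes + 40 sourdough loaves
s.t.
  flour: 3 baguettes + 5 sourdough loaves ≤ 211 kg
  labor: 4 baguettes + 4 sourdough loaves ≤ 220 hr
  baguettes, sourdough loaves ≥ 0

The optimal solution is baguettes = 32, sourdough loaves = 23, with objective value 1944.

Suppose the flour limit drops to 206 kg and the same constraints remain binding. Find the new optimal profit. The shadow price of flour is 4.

1924

Δb = -5, so new z* = 1944 + (4)·(-5) = 1944 − 20 = 1924.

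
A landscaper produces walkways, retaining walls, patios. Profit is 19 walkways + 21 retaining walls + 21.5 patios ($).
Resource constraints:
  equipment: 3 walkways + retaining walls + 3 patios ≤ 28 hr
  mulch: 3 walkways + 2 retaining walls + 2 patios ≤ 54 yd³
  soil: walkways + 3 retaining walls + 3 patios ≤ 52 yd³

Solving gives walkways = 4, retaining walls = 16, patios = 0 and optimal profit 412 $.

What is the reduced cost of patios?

-8.5

At the optimum: equipment uses 28 of 28 (binding); mulch uses 44 of 54 (slack = 10); soil uses 52 of 52 (binding).
Slack constraints have shadow price 0 (complementary slackness).
Dual feasibility on the basic columns requires 3·y_equipment + 1·y_soil = 19, 1·y_equipment + 3·y_soil = 21.
This yields shadow prices y_equipment = 4.5, y_soil = 5.5.
Reduced cost of patios: c₃ − yᵀa₃ = 21.5 − (4.5·3 + 5.5·3) = 21.5 − 30 = -8.5.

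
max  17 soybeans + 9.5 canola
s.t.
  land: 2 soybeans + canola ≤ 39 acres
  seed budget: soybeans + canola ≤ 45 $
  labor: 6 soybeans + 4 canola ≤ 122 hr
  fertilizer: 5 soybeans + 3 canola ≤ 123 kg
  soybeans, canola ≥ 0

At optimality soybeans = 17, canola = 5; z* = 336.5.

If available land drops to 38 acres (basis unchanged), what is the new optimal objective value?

At the optimum: land uses 39 of 39 (binding); seed budget uses 22 of 45 (slack = 23); labor uses 122 of 122 (binding); fertilizer uses 100 of 123 (slack = 23).
Slack constraints have shadow price 0 (complementary slackness).
The binding rows give the dual system: 2·y_land + 6·y_labor = 17 and 1·y_land + 4·y_labor = 9.5.
→ y_land = 5.5 and y_labor = 1.
Δz = y_land·Δb = 5.5 × (-1) = -5.5, so new z* = 336.5 − 5.5 = 331.

331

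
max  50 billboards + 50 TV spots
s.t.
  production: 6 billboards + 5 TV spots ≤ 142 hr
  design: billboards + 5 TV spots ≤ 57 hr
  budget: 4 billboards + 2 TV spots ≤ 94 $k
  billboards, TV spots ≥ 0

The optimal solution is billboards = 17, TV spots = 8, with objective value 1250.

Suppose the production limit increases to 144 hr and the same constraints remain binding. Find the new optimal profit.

At the optimum: production uses 142 of 142 (binding); design uses 57 of 57 (binding); budget uses 84 of 94 (slack = 10).
By complementary slackness, y = 0 for the non-binding constraint.
From A_Bᵀ y = c: 6·y_production + 1·y_design = 50; 5·y_production + 5·y_design = 50.
→ y_production = 8 and y_design = 2.
Δz = y_production·Δb = 8 × (2) = 16, so new z* = 1250 + 16 = 1266.

1266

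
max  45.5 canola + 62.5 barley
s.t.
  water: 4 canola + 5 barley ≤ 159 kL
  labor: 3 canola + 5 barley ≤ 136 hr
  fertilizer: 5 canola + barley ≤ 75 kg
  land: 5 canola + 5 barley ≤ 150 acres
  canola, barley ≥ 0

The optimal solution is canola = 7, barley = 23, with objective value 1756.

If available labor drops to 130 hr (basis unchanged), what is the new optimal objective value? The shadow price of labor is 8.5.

Δb = -6, so new z* = 1756 + (8.5)·(-6) = 1756 − 51 = 1705.

1705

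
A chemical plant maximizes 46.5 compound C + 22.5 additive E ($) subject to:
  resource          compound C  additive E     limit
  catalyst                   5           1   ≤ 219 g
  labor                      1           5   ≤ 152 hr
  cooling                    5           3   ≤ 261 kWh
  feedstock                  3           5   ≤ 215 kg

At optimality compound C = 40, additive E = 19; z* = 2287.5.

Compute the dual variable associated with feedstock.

At the optimum: catalyst uses 219 of 219 (binding); labor uses 135 of 152 (slack = 17); cooling uses 257 of 261 (slack = 4); feedstock uses 215 of 215 (binding).
Slack constraints have shadow price 0 (complementary slackness).
The binding rows give the dual system: 5·y_catalyst + 3·y_feedstock = 46.5 and 1·y_catalyst + 5·y_feedstock = 22.5.
This yields shadow prices y_catalyst = 7.5, y_feedstock = 3.
Shadow price of feedstock = 3.

3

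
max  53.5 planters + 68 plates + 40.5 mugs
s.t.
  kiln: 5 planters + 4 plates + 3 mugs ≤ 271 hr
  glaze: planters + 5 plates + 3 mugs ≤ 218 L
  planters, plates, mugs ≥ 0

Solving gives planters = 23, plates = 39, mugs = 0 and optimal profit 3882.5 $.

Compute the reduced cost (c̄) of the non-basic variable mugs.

Check each constraint at x*: kiln 271/271 (tight); glaze 218/218 (tight).
Dual feasibility on the basic columns requires 5·y_kiln + 1·y_glaze = 53.5, 4·y_kiln + 5·y_glaze = 68.
→ y_kiln = 9.5 and y_glaze = 6.
Reduced cost of mugs: c₃ − yᵀa₃ = 40.5 − (9.5·3 + 6·3) = 40.5 − 46.5 = -6.

-6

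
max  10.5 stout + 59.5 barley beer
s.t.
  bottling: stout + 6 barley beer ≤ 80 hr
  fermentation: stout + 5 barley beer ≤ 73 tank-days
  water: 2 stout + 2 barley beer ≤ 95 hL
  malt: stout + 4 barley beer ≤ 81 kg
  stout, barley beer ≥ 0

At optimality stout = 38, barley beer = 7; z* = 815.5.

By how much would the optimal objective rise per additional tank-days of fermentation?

At the optimum: bottling uses 80 of 80 (binding); fermentation uses 73 of 73 (binding); water uses 90 of 95 (slack = 5); malt uses 66 of 81 (slack = 15).
Since water, malt are not tight, their duals are 0.
Dual feasibility on the basic columns requires 1·y_bottling + 1·y_fermentation = 10.5, 6·y_bottling + 5·y_fermentation = 59.5.
→ y_bottling = 7 and y_fermentation = 3.5.
Shadow price of fermentation = 3.5.

3.5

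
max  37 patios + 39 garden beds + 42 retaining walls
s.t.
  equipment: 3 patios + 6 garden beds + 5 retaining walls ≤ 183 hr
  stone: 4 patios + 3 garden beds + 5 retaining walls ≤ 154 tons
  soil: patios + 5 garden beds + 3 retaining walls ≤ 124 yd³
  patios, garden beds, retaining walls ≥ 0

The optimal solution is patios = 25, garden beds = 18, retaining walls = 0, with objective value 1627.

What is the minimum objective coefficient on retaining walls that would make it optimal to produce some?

Check each constraint at x*: equipment 183/183 (tight); stone 154/154 (tight); soil 115/124 (slack 9).
By complementary slackness, y = 0 for the non-binding constraint.
The binding rows give the dual system: 3·y_equipment + 4·y_stone = 37 and 6·y_equipment + 3·y_stone = 39.
Solving: y_equipment = 3, y_stone = 7.
retaining walls enters the basis when its profit ≥ yᵀa₃ = 3·5 + 7·5 = 50.

50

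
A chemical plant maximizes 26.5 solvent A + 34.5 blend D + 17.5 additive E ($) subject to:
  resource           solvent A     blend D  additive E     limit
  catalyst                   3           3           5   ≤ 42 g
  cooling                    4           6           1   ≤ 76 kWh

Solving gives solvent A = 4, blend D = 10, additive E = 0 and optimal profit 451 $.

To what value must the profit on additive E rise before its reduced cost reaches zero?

21.5

Both catalyst and cooling are binding at x*.
The binding rows give the dual system: 3·y_catalyst + 4·y_cooling = 26.5 and 3·y_catalyst + 6·y_cooling = 34.5.
→ y_catalyst = 3.5 and y_cooling = 4.
additive E enters the basis when its profit ≥ yᵀa₃ = 3.5·5 + 4·1 = 21.5.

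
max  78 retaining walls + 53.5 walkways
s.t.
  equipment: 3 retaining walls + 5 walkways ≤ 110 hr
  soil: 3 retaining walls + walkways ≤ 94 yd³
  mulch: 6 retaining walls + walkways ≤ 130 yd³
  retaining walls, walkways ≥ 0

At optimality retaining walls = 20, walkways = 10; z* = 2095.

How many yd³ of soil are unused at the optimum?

soil used = 3·20 + 1·10 = 70; slack = 94 − 70 = 24.

24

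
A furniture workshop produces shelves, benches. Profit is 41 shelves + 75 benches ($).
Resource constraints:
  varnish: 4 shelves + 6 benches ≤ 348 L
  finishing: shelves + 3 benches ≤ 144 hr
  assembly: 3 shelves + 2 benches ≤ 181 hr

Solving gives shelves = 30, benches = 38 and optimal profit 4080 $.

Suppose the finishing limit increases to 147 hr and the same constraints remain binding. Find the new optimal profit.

At the optimum: varnish uses 348 of 348 (binding); finishing uses 144 of 144 (binding); assembly uses 166 of 181 (slack = 15).
Since assembly is not tight, its dual is 0.
Dual feasibility on the basic columns requires 4·y_varnish + 1·y_finishing = 41, 6·y_varnish + 3·y_finishing = 75.
This yields shadow prices y_varnish = 8, y_finishing = 9.
Δz = y_finishing·Δb = 9 × (3) = 27, so new z* = 4080 + 27 = 4107.

4107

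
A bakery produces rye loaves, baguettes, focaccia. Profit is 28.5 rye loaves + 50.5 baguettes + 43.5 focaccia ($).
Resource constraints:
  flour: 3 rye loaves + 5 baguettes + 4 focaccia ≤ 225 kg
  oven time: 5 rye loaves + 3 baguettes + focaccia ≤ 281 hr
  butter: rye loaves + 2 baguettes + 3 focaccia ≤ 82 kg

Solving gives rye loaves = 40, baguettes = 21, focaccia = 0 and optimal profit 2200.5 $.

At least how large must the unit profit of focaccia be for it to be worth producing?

53

Check each constraint at x*: flour 225/225 (tight); oven time 263/281 (slack 18); butter 82/82 (tight).
By complementary slackness, y = 0 for the non-binding constraint.
The binding rows give the dual system: 3·y_flour + 1·y_butter = 28.5 and 5·y_flour + 2·y_butter = 50.5.
This yields shadow prices y_flour = 6.5, y_butter = 9.
focaccia enters the basis when its profit ≥ yᵀa₃ = 6.5·4 + 9·3 = 53.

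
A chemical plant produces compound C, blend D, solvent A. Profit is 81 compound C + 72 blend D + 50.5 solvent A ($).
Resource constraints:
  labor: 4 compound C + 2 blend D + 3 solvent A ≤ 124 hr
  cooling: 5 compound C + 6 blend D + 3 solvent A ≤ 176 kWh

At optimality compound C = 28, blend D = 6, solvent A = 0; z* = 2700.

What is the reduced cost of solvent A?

Both labor and cooling are binding at x*.
Dual feasibility on the basic columns requires 4·y_labor + 5·y_cooling = 81, 2·y_labor + 6·y_cooling = 72.
→ y_labor = 9 and y_cooling = 9.
Reduced cost of solvent A: c₃ − yᵀa₃ = 50.5 − (9·3 + 9·3) = 50.5 − 54 = -3.5.

-3.5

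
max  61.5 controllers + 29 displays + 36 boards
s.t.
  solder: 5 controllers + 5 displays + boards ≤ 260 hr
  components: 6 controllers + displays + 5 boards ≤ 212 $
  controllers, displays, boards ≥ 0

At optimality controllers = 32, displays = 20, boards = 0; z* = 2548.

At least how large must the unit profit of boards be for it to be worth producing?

37

At the optimum: solder uses 260 of 260 (binding); components uses 212 of 212 (binding).
Dual feasibility on the basic columns requires 5·y_solder + 6·y_components = 61.5, 5·y_solder + 1·y_components = 29.
→ y_solder = 4.5 and y_components = 6.5.
boards enters the basis when its profit ≥ yᵀa₃ = 4.5·1 + 6.5·5 = 37.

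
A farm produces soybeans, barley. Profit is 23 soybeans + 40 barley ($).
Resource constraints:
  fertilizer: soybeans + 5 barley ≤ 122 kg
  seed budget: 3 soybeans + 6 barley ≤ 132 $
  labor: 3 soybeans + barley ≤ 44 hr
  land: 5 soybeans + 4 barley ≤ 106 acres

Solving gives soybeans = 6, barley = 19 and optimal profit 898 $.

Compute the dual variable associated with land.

At the optimum: fertilizer uses 101 of 122 (slack = 21); seed budget uses 132 of 132 (binding); labor uses 37 of 44 (slack = 7); land uses 106 of 106 (binding).
Since fertilizer, labor are not tight, their duals are 0.
From A_Bᵀ y = c: 3·y_seed budget + 5·y_land = 23; 6·y_seed budget + 4·y_land = 40.
Solving: y_seed budget = 6, y_land = 1.
Shadow price of land = 1.

1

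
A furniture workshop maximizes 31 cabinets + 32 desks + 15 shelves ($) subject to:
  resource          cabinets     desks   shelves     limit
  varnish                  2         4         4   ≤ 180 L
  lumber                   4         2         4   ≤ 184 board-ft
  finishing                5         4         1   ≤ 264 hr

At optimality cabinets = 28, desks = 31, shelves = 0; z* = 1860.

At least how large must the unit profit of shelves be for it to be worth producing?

17

Check each constraint at x*: varnish 180/180 (tight); lumber 174/184 (slack 10); finishing 264/264 (tight).
Slack constraints have shadow price 0 (complementary slackness).
From A_Bᵀ y = c: 2·y_varnish + 5·y_finishing = 31; 4·y_varnish + 4·y_finishing = 32.
Solving: y_varnish = 3, y_finishing = 5.
shelves enters the basis when its profit ≥ yᵀa₃ = 3·4 + 5·1 = 17.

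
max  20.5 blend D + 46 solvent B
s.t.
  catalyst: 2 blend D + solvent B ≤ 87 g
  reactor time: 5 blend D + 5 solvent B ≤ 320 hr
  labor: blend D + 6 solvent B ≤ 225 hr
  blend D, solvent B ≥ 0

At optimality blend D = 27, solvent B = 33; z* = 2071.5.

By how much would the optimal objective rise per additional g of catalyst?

7

Binding: catalyst and labor. Non-binding: reactor time (20 unused).
By complementary slackness, y = 0 for the non-binding constraint.
The binding rows give the dual system: 2·y_catalyst + 1·y_labor = 20.5 and 1·y_catalyst + 6·y_labor = 46.
Solving: y_catalyst = 7, y_labor = 6.5.
Shadow price of catalyst = 7.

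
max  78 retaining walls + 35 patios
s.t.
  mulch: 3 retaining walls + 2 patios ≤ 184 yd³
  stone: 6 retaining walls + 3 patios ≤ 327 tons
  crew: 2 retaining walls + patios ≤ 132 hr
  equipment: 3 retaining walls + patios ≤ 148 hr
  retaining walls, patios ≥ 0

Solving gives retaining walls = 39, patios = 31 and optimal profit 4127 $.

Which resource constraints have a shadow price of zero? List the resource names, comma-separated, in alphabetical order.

crew, mulch

mulch: 179/184 (slack 5)
stone: 327/327 (binding)
crew: 109/132 (slack 23)
equipment: 148/148 (binding)
By complementary slackness, a constraint with positive slack has shadow price 0 → crew, mulch.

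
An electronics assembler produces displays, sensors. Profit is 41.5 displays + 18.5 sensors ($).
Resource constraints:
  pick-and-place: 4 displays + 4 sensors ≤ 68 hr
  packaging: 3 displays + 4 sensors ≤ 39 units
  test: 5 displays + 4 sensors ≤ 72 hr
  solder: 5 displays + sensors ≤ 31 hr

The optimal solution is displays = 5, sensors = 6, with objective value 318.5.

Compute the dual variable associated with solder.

6.5

At the optimum: pick-and-place uses 44 of 68 (slack = 24); packaging uses 39 of 39 (binding); test uses 49 of 72 (slack = 23); solder uses 31 of 31 (binding).
Since pick-and-place, test are not tight, their duals are 0.
From A_Bᵀ y = c: 3·y_packaging + 5·y_solder = 41.5; 4·y_packaging + 1·y_solder = 18.5.
Solving: y_packaging = 3, y_solder = 6.5.
Shadow price of solder = 6.5.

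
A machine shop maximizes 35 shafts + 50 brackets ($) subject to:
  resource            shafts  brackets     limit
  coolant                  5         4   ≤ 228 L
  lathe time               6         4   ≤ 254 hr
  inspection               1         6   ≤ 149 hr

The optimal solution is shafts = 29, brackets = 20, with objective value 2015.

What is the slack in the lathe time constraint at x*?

0

lathe time used = 6·29 + 4·20 = 254; slack = 254 − 254 = 0.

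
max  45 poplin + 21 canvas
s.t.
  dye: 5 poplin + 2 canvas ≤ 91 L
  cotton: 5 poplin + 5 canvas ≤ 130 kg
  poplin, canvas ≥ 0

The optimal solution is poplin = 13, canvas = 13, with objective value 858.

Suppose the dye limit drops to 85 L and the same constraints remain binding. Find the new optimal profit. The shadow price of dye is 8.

Δb = -6, so new z* = 858 + (8)·(-6) = 858 − 48 = 810.

810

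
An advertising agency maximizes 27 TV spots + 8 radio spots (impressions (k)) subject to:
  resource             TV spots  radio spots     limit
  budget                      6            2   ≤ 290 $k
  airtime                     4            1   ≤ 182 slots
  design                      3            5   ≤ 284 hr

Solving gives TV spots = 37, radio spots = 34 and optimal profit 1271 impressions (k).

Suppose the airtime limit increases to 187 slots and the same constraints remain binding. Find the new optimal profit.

1286

Check each constraint at x*: budget 290/290 (tight); airtime 182/182 (tight); design 281/284 (slack 3).
Slack constraints have shadow price 0 (complementary slackness).
From A_Bᵀ y = c: 6·y_budget + 4·y_airtime = 27; 2·y_budget + 1·y_airtime = 8.
This yields shadow prices y_budget = 2.5, y_airtime = 3.
Δz = y_airtime·Δb = 3 × (5) = 15, so new z* = 1271 + 15 = 1286.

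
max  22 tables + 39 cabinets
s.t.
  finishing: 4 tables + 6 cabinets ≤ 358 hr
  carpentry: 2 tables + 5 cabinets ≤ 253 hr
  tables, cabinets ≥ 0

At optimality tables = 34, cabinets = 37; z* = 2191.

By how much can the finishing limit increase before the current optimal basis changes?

148

Binding constraints: finishing, carpentry. The basis is B = [[4,6],[2,5]] with det 8.
Per unit increase in finishing, x* moves by d = (0.625, -0.25).
The basis stays optimal until cabinets reaches 0; allowable increase = 148 hr.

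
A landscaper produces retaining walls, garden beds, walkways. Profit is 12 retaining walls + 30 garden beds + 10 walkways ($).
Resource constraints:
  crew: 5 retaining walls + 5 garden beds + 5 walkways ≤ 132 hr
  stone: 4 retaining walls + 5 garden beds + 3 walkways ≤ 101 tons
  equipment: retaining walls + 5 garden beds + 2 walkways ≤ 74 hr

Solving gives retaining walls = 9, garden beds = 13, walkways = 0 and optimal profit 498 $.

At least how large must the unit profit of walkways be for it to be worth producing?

14

Check each constraint at x*: crew 110/132 (slack 22); stone 101/101 (tight); equipment 74/74 (tight).
Slack constraints have shadow price 0 (complementary slackness).
The binding rows give the dual system: 4·y_stone + 1·y_equipment = 12 and 5·y_stone + 5·y_equipment = 30.
→ y_stone = 2 and y_equipment = 4.
walkways enters the basis when its profit ≥ yᵀa₃ = 2·3 + 4·2 = 14.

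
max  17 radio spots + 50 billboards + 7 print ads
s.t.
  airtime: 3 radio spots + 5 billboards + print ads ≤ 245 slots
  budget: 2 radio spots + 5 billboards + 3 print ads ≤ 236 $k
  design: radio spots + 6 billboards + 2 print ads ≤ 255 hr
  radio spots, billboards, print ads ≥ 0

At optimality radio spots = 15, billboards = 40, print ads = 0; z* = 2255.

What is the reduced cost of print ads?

Binding: airtime and design. Non-binding: budget (6 unused).
Slack constraints have shadow price 0 (complementary slackness).
Dual feasibility on the basic columns requires 3·y_airtime + 1·y_design = 17, 5·y_airtime + 6·y_design = 50.
Solving: y_airtime = 4, y_design = 5.
Reduced cost of print ads: c₃ − yᵀa₃ = 7 − (4·1 + 5·2) = 7 − 14 = -7.

-7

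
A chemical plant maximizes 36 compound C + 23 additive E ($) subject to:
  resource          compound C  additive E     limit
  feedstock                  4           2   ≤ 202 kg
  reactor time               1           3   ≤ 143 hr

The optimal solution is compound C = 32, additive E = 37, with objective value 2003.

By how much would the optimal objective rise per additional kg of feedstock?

Check each constraint at x*: feedstock 202/202 (tight); reactor time 143/143 (tight).
Dual feasibility on the basic columns requires 4·y_feedstock + 1·y_reactor time = 36, 2·y_feedstock + 3·y_reactor time = 23.
Solving: y_feedstock = 8.5, y_reactor time = 2.
Shadow price of feedstock = 8.5.

8.5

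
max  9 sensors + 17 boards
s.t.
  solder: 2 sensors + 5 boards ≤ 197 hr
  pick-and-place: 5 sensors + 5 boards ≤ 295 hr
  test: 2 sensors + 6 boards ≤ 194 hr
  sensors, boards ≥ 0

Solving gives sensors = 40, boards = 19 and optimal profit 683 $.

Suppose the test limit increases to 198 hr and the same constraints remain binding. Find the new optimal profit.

At the optimum: solder uses 175 of 197 (slack = 22); pick-and-place uses 295 of 295 (binding); test uses 194 of 194 (binding).
By complementary slackness, y = 0 for the non-binding constraint.
From A_Bᵀ y = c: 5·y_pick-and-place + 2·y_test = 9; 5·y_pick-and-place + 6·y_test = 17.
→ y_pick-and-place = 1 and y_test = 2.
Δz = y_test·Δb = 2 × (4) = 8, so new z* = 683 + 8 = 691.

691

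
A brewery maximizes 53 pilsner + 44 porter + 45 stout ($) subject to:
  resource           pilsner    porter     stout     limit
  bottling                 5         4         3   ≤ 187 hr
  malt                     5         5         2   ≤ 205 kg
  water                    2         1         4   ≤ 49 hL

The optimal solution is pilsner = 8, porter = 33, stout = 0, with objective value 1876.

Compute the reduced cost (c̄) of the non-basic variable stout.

At the optimum: bottling uses 172 of 187 (slack = 15); malt uses 205 of 205 (binding); water uses 49 of 49 (binding).
Since bottling is not tight, its dual is 0.
The binding rows give the dual system: 5·y_malt + 2·y_water = 53 and 5·y_malt + 1·y_water = 44.
This yields shadow prices y_malt = 7, y_water = 9.
Reduced cost of stout: c₃ − yᵀa₃ = 45 − (7·2 + 9·4) = 45 − 50 = -5.

-5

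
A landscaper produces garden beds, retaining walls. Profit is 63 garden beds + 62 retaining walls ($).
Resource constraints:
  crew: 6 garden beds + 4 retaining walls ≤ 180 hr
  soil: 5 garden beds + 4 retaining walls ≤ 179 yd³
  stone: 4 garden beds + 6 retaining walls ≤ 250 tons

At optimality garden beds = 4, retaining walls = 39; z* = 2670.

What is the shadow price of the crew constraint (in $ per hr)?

6.5

Check each constraint at x*: crew 180/180 (tight); soil 176/179 (slack 3); stone 250/250 (tight).
Since soil is not tight, its dual is 0.
From A_Bᵀ y = c: 6·y_crew + 4·y_stone = 63; 4·y_crew + 6·y_stone = 62.
→ y_crew = 6.5 and y_stone = 6.
Shadow price of crew = 6.5.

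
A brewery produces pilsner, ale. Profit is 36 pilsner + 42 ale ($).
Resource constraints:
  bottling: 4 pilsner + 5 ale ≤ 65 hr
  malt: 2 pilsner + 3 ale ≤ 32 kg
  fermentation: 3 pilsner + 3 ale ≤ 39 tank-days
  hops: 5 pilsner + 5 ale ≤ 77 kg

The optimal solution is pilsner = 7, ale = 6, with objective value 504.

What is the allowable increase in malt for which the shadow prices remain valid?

7

Binding constraints: malt, fermentation. The basis is B = [[2,3],[3,3]] with det -3.
Per unit increase in malt, x* moves by d = (-1, 1).
The basis stays optimal until pilsner reaches 0; allowable increase = 7 kg.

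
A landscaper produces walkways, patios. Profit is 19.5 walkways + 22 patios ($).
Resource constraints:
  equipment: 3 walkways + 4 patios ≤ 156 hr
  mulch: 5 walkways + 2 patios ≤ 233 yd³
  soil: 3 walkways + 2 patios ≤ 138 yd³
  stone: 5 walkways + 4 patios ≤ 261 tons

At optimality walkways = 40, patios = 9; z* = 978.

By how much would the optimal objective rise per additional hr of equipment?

At the optimum: equipment uses 156 of 156 (binding); mulch uses 218 of 233 (slack = 15); soil uses 138 of 138 (binding); stone uses 236 of 261 (slack = 25).
Since mulch, stone are not tight, their duals are 0.
Dual feasibility on the basic columns requires 3·y_equipment + 3·y_soil = 19.5, 4·y_equipment + 2·y_soil = 22.
This yields shadow prices y_equipment = 4.5, y_soil = 2.
Shadow price of equipment = 4.5.

4.5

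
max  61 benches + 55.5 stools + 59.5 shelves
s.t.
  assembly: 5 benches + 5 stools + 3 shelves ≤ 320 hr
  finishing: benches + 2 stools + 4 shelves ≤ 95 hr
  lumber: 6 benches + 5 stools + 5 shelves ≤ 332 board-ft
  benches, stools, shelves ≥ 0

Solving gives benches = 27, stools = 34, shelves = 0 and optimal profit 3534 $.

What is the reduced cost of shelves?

-4

Binding: finishing and lumber. Non-binding: assembly (15 unused).
Slack constraints have shadow price 0 (complementary slackness).
Dual feasibility on the basic columns requires 1·y_finishing + 6·y_lumber = 61, 2·y_finishing + 5·y_lumber = 55.5.
This yields shadow prices y_finishing = 4, y_lumber = 9.5.
Reduced cost of shelves: c₃ − yᵀa₃ = 59.5 − (4·4 + 9.5·5) = 59.5 − 63.5 = -4.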